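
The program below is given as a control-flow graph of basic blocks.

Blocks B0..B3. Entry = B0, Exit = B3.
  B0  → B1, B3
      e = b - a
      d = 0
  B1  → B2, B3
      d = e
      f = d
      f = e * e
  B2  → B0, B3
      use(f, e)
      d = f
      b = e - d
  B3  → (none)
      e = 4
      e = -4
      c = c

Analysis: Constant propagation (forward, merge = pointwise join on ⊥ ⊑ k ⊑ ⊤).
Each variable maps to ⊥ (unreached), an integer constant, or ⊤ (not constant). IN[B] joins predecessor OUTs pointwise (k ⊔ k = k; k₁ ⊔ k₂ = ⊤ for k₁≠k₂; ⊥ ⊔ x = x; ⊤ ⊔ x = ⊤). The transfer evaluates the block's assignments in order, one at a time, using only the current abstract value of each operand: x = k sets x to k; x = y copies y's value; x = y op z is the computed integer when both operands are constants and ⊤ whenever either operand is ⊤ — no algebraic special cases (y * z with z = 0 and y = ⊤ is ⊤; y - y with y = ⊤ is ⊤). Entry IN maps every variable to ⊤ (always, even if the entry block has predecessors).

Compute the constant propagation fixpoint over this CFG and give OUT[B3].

Converged values:
  B0:   IN=(all ⊤)   OUT={d:0; rest ⊤}
  B1:   IN={d:0; rest ⊤}   OUT=(all ⊤)
  B2:   IN=(all ⊤)   OUT=(all ⊤)
  B3:   IN=(all ⊤)   OUT={e:-4; rest ⊤}

Merge at B3: IN[B3] = OUT[B0] ⊔ OUT[B1] ⊔ OUT[B2] = {a: ⊤, b: ⊤, c: ⊤, d: ⊤, e: ⊤, f: ⊤}
Applying B3's transfer function to that IN value gives OUT[B3] (row B3 above).

Answer: {a: ⊤, b: ⊤, c: ⊤, d: ⊤, e: -4, f: ⊤}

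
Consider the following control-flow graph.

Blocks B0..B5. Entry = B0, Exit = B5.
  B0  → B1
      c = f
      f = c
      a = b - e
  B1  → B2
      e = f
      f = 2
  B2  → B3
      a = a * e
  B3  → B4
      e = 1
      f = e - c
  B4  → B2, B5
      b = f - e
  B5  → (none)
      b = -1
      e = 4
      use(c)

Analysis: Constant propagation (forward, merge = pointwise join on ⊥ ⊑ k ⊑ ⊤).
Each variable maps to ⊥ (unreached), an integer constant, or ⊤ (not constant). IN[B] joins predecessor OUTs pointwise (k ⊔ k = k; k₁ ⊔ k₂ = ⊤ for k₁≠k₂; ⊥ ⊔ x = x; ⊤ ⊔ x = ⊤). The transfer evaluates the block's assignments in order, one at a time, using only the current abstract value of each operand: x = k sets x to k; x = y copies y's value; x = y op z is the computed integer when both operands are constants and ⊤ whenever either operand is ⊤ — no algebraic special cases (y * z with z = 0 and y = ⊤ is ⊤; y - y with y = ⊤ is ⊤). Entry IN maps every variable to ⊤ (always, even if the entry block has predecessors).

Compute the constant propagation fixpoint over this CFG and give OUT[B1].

Per-block solution:
  B0: | IN=(all ⊤) | OUT=(all ⊤)
  B1: | IN=(all ⊤) | OUT={f:2; rest ⊤}
  B2: | IN=(all ⊤) | OUT=(all ⊤)
  B3: | IN=(all ⊤) | OUT={e:1; rest ⊤}
  B4: | IN={e:1; rest ⊤} | OUT={e:1; rest ⊤}
  B5: | IN={e:1; rest ⊤} | OUT={b:-1, e:4; rest ⊤}

Merge at B1: IN[B1] = OUT[B0] = {a: ⊤, b: ⊤, c: ⊤, d: ⊤, e: ⊤, f: ⊤}
Applying B1's transfer function to that IN value gives OUT[B1] (row B1 above).

Answer: {a: ⊤, b: ⊤, c: ⊤, d: ⊤, e: ⊤, f: 2}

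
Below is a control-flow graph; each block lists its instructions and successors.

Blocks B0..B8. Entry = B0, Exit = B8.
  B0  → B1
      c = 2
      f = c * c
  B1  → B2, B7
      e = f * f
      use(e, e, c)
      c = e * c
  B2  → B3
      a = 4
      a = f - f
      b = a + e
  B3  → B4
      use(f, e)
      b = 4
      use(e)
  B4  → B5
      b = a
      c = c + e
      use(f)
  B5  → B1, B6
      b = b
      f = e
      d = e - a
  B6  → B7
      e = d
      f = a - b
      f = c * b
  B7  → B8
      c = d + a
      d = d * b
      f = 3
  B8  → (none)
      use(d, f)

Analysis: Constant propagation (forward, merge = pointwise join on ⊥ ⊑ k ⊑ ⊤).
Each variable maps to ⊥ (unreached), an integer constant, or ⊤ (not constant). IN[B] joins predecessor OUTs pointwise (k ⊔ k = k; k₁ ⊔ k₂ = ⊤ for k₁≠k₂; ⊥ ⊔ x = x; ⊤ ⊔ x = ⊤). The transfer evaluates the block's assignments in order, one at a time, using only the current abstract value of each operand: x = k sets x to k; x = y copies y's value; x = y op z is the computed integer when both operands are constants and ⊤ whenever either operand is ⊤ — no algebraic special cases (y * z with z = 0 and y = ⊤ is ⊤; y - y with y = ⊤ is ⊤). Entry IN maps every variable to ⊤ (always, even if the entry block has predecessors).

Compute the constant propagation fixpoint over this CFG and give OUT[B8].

Answer: {a: ⊤, b: ⊤, c: ⊤, d: ⊤, e: ⊤, f: 3}

Working:
Fixpoint table:
  B0:  IN=(all ⊤)  OUT={c:2, f:4; rest ⊤}
  B1:  IN=(all ⊤)  OUT=(all ⊤)
  B2:  IN=(all ⊤)  OUT=(all ⊤)
  B3:  IN=(all ⊤)  OUT={b:4; rest ⊤}
  B4:  IN={b:4; rest ⊤}  OUT=(all ⊤)
  B5:  IN=(all ⊤)  OUT=(all ⊤)
  B6:  IN=(all ⊤)  OUT=(all ⊤)
  B7:  IN=(all ⊤)  OUT={f:3; rest ⊤}
  B8:  IN={f:3; rest ⊤}  OUT={f:3; rest ⊤}

Merge at B8: IN[B8] = OUT[B7] = {a: ⊤, b: ⊤, c: ⊤, d: ⊤, e: ⊤, f: 3}
Applying B8's transfer function to that IN value gives OUT[B8] (row B8 above).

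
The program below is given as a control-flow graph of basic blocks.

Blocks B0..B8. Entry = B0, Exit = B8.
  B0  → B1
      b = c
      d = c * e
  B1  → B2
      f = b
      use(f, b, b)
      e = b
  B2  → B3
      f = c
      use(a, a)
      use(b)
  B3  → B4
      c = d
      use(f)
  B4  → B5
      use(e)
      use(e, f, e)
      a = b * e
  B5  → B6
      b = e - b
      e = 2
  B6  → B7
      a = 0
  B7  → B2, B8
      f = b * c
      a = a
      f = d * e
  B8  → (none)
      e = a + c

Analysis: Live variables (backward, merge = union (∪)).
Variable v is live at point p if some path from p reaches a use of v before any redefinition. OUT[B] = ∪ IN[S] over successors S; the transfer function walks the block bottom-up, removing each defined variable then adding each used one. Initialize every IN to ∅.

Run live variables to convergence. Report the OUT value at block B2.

Answer: {b, d, e, f}

Derivation:
Converged values:
  B0:  IN={a, c, e}  OUT={a, b, c, d}
  B1:  IN={a, b, c, d}  OUT={a, b, c, d, e}
  B2:  IN={a, b, c, d, e}  OUT={b, d, e, f}
  B3:  IN={b, d, e, f}  OUT={b, c, d, e, f}
  B4:  IN={b, c, d, e, f}  OUT={b, c, d, e}
  B5:  IN={b, c, d, e}  OUT={b, c, d, e}
  B6:  IN={b, c, d, e}  OUT={a, b, c, d, e}
  B7:  IN={a, b, c, d, e}  OUT={a, b, c, d, e}
  B8:  IN={a, c}  OUT={}

Merge at B2: OUT[B2] = IN[B3] = {b, d, e, f}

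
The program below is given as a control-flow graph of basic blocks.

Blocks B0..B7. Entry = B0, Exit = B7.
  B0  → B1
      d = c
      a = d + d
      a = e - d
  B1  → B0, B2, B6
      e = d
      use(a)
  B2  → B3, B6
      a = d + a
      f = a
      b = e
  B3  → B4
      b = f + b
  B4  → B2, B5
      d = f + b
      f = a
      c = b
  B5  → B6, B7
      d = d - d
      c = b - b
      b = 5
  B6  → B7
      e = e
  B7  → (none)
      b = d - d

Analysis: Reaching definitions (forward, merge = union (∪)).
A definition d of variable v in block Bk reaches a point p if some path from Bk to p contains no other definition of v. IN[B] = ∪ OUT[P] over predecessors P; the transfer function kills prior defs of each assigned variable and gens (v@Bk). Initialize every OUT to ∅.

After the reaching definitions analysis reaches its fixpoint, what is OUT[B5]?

Answer: {a@B2, b@B5, c@B5, d@B5, e@B1, f@B4}

Working:
Per-block solution:
  B0:   IN={a@B0, d@B0, e@B1}   OUT={a@B0, d@B0, e@B1}
  B1:   IN={a@B0, d@B0, e@B1}   OUT={a@B0, d@B0, e@B1}
  B2:   IN={a@B0, a@B2, b@B3, c@B4, d@B0, d@B4, e@B1, f@B4}   OUT={a@B2, b@B2, c@B4, d@B0, d@B4, e@B1, f@B2}
  B3:   IN={a@B2, b@B2, c@B4, d@B0, d@B4, e@B1, f@B2}   OUT={a@B2, b@B3, c@B4, d@B0, d@B4, e@B1, f@B2}
  B4:   IN={a@B2, b@B3, c@B4, d@B0, d@B4, e@B1, f@B2}   OUT={a@B2, b@B3, c@B4, d@B4, e@B1, f@B4}
  B5:   IN={a@B2, b@B3, c@B4, d@B4, e@B1, f@B4}   OUT={a@B2, b@B5, c@B5, d@B5, e@B1, f@B4}
  B6:   IN={a@B0, a@B2, b@B2, b@B5, c@B4, c@B5, d@B0, d@B4, d@B5, e@B1, f@B2, f@B4}   OUT={a@B0, a@B2, b@B2, b@B5, c@B4, c@B5, d@B0, d@B4, d@B5, e@B6, f@B2, f@B4}
  B7:   IN={a@B0, a@B2, b@B2, b@B5, c@B4, c@B5, d@B0, d@B4, d@B5, e@B1, e@B6, f@B2, f@B4}   OUT={a@B0, a@B2, b@B7, c@B4, c@B5, d@B0, d@B4, d@B5, e@B1, e@B6, f@B2, f@B4}

Merge at B5: IN[B5] = OUT[B4] = {a@B2, b@B3, c@B4, d@B4, e@B1, f@B4}
Applying B5's transfer function to that IN value gives OUT[B5] (row B5 above).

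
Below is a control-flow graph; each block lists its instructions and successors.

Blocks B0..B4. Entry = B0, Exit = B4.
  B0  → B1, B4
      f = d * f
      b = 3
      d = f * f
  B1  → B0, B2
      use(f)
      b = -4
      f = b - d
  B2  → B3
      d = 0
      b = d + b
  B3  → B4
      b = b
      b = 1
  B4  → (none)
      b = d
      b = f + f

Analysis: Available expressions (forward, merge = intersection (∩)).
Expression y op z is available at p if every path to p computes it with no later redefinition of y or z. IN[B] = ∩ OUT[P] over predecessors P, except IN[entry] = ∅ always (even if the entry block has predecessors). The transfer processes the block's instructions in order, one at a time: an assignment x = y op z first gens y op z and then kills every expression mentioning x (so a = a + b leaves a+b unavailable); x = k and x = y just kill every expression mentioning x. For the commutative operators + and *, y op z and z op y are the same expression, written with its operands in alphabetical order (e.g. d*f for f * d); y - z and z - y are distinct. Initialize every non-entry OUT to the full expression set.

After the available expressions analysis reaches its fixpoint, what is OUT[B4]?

Answer: {f+f}

Derivation:
Fixpoint table:
  B0:  IN={}  OUT={f*f}
  B1:  IN={f*f}  OUT={b-d}
  B2:  IN={b-d}  OUT={}
  B3:  IN={}  OUT={}
  B4:  IN={}  OUT={f+f}

Merge at B4: IN[B4] = OUT[B0] ∩ OUT[B3] = {}
Applying B4's transfer function to that IN value gives OUT[B4] (row B4 above).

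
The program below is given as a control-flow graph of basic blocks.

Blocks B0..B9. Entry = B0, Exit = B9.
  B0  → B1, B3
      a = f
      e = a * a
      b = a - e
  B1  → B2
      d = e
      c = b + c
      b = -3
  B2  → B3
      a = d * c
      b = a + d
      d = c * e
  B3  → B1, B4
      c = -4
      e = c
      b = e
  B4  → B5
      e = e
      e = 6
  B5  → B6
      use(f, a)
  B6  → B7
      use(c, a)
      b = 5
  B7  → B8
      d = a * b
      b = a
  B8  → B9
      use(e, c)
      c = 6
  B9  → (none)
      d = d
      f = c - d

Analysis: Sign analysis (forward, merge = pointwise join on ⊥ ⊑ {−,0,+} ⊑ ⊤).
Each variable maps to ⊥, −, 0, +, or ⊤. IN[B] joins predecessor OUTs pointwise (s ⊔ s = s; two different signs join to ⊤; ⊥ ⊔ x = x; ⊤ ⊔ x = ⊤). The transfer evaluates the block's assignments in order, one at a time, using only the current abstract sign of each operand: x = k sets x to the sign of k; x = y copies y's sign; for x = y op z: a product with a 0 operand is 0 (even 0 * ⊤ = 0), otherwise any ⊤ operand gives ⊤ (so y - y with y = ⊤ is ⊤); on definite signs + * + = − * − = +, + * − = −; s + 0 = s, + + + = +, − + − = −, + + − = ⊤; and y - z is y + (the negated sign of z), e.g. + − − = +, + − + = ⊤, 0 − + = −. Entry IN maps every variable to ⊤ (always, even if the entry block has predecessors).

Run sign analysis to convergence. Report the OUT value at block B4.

Answer: {a: ⊤, b: -, c: -, d: ⊤, e: +, f: ⊤}

Working:
Per-block solution:
  B0:  IN=(all ⊤)  OUT=(all ⊤)
  B1:  IN=(all ⊤)  OUT={b:-; rest ⊤}
  B2:  IN={b:-; rest ⊤}  OUT=(all ⊤)
  B3:  IN=(all ⊤)  OUT={b:-, c:-, e:-; rest ⊤}
  B4:  IN={b:-, c:-, e:-; rest ⊤}  OUT={b:-, c:-, e:+; rest ⊤}
  B5:  IN={b:-, c:-, e:+; rest ⊤}  OUT={b:-, c:-, e:+; rest ⊤}
  B6:  IN={b:-, c:-, e:+; rest ⊤}  OUT={b:+, c:-, e:+; rest ⊤}
  B7:  IN={b:+, c:-, e:+; rest ⊤}  OUT={c:-, e:+; rest ⊤}
  B8:  IN={c:-, e:+; rest ⊤}  OUT={c:+, e:+; rest ⊤}
  B9:  IN={c:+, e:+; rest ⊤}  OUT={c:+, e:+; rest ⊤}

Merge at B4: IN[B4] = OUT[B3] = {a: ⊤, b: -, c: -, d: ⊤, e: -, f: ⊤}
Applying B4's transfer function to that IN value gives OUT[B4] (row B4 above).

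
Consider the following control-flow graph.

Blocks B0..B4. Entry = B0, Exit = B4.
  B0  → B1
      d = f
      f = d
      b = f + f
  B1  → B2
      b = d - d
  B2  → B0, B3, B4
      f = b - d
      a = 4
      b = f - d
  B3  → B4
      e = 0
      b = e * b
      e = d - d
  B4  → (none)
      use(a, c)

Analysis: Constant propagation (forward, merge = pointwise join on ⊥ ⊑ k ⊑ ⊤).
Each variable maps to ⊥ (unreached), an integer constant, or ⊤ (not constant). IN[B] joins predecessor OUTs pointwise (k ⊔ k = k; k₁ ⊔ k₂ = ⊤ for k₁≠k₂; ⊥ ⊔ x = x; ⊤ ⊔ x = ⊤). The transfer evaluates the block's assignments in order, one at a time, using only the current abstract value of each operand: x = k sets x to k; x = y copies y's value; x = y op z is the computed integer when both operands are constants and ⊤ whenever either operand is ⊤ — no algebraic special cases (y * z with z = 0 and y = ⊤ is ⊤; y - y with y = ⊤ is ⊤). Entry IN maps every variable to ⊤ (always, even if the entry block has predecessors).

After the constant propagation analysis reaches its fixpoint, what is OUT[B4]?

Answer: {a: 4, b: ⊤, c: ⊤, d: ⊤, e: ⊤, f: ⊤}

Working:
Converged values:
  B0: | IN=(all ⊤) | OUT=(all ⊤)
  B1: | IN=(all ⊤) | OUT=(all ⊤)
  B2: | IN=(all ⊤) | OUT={a:4; rest ⊤}
  B3: | IN={a:4; rest ⊤} | OUT={a:4; rest ⊤}
  B4: | IN={a:4; rest ⊤} | OUT={a:4; rest ⊤}

Merge at B4: IN[B4] = OUT[B2] ⊔ OUT[B3] = {a: 4, b: ⊤, c: ⊤, d: ⊤, e: ⊤, f: ⊤}
Applying B4's transfer function to that IN value gives OUT[B4] (row B4 above).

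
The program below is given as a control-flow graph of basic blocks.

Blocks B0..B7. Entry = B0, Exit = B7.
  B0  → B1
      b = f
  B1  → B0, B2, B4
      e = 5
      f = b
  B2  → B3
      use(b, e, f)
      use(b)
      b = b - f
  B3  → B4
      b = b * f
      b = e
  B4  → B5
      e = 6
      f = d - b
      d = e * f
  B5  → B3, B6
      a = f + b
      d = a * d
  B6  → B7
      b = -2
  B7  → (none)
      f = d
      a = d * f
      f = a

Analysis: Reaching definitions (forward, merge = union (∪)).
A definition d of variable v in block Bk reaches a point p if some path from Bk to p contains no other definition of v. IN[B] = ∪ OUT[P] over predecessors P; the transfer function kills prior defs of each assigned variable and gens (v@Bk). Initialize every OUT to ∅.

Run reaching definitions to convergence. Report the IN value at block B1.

Answer: {b@B0, e@B1, f@B1}

Working:
Per-block solution:
  B0: | IN={b@B0, e@B1, f@B1} | OUT={b@B0, e@B1, f@B1}
  B1: | IN={b@B0, e@B1, f@B1} | OUT={b@B0, e@B1, f@B1}
  B2: | IN={b@B0, e@B1, f@B1} | OUT={b@B2, e@B1, f@B1}
  B3: | IN={a@B5, b@B0, b@B2, b@B3, d@B5, e@B1, e@B4, f@B1, f@B4} | OUT={a@B5, b@B3, d@B5, e@B1, e@B4, f@B1, f@B4}
  B4: | IN={a@B5, b@B0, b@B3, d@B5, e@B1, e@B4, f@B1, f@B4} | OUT={a@B5, b@B0, b@B3, d@B4, e@B4, f@B4}
  B5: | IN={a@B5, b@B0, b@B3, d@B4, e@B4, f@B4} | OUT={a@B5, b@B0, b@B3, d@B5, e@B4, f@B4}
  B6: | IN={a@B5, b@B0, b@B3, d@B5, e@B4, f@B4} | OUT={a@B5, b@B6, d@B5, e@B4, f@B4}
  B7: | IN={a@B5, b@B6, d@B5, e@B4, f@B4} | OUT={a@B7, b@B6, d@B5, e@B4, f@B7}

Merge at B1: IN[B1] = OUT[B0] = {b@B0, e@B1, f@B1}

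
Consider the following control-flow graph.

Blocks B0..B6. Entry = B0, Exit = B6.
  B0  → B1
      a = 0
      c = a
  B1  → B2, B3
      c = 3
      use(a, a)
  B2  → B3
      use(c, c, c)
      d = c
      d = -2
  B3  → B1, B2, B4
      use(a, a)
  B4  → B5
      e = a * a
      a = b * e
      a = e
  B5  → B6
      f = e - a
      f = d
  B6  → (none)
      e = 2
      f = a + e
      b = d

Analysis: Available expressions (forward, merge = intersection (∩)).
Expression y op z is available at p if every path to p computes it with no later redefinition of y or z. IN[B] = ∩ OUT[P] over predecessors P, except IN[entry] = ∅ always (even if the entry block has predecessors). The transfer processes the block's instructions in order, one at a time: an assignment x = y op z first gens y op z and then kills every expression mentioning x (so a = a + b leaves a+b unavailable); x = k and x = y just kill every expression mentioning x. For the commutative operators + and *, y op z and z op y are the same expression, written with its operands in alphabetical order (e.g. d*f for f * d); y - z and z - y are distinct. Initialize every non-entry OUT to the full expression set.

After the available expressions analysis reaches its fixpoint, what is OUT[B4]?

Converged values:
  B0:  IN={}  OUT={}
  B1:  IN={}  OUT={}
  B2:  IN={}  OUT={}
  B3:  IN={}  OUT={}
  B4:  IN={}  OUT={b*e}
  B5:  IN={b*e}  OUT={b*e, e-a}
  B6:  IN={b*e, e-a}  OUT={a+e}

Merge at B4: IN[B4] = OUT[B3] = {}
Applying B4's transfer function to that IN value gives OUT[B4] (row B4 above).

Answer: {b*e}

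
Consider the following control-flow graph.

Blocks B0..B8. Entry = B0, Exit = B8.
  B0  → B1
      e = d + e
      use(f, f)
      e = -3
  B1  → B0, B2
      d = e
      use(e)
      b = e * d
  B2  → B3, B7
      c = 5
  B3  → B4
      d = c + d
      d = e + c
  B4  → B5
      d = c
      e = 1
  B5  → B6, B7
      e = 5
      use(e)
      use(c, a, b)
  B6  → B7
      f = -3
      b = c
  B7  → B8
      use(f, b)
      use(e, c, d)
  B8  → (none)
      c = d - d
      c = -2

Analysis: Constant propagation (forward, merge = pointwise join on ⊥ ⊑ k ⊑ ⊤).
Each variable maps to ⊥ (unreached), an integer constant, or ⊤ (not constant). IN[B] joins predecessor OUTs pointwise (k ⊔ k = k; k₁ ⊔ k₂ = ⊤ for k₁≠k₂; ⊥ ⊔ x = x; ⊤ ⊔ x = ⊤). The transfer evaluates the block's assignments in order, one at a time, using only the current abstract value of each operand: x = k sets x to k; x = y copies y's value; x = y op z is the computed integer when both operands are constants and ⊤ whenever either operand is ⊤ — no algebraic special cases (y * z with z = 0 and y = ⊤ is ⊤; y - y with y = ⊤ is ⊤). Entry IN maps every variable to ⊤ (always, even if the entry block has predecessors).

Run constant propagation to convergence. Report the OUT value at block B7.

Converged values:
  B0:   IN=(all ⊤)   OUT={e:-3; rest ⊤}
  B1:   IN={e:-3; rest ⊤}   OUT={b:9, d:-3, e:-3; rest ⊤}
  B2:   IN={b:9, d:-3, e:-3; rest ⊤}   OUT={b:9, c:5, d:-3, e:-3; rest ⊤}
  B3:   IN={b:9, c:5, d:-3, e:-3; rest ⊤}   OUT={b:9, c:5, d:2, e:-3; rest ⊤}
  B4:   IN={b:9, c:5, d:2, e:-3; rest ⊤}   OUT={b:9, c:5, d:5, e:1; rest ⊤}
  B5:   IN={b:9, c:5, d:5, e:1; rest ⊤}   OUT={b:9, c:5, d:5, e:5; rest ⊤}
  B6:   IN={b:9, c:5, d:5, e:5; rest ⊤}   OUT={b:5, c:5, d:5, e:5, f:-3; rest ⊤}
  B7:   IN={c:5; rest ⊤}   OUT={c:5; rest ⊤}
  B8:   IN={c:5; rest ⊤}   OUT={c:-2; rest ⊤}

Merge at B7: IN[B7] = OUT[B2] ⊔ OUT[B5] ⊔ OUT[B6] = {a: ⊤, b: ⊤, c: 5, d: ⊤, e: ⊤, f: ⊤}
Applying B7's transfer function to that IN value gives OUT[B7] (row B7 above).

Answer: {a: ⊤, b: ⊤, c: 5, d: ⊤, e: ⊤, f: ⊤}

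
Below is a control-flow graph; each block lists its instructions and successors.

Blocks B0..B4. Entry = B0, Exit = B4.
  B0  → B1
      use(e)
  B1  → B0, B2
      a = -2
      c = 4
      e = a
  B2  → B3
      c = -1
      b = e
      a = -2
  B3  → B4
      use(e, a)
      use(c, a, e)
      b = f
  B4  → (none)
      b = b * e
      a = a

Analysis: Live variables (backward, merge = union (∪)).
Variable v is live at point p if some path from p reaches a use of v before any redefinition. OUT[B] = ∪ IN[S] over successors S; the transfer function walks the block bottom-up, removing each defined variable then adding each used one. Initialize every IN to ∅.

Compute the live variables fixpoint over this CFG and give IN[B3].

Per-block solution:
  B0:   IN={e, f}   OUT={f}
  B1:   IN={f}   OUT={e, f}
  B2:   IN={e, f}   OUT={a, c, e, f}
  B3:   IN={a, c, e, f}   OUT={a, b, e}
  B4:   IN={a, b, e}   OUT={}

Merge at B3: OUT[B3] = IN[B4] = {a, b, e}
Applying B3's transfer function to that OUT value gives IN[B3] (row B3 above).

Answer: {a, c, e, f}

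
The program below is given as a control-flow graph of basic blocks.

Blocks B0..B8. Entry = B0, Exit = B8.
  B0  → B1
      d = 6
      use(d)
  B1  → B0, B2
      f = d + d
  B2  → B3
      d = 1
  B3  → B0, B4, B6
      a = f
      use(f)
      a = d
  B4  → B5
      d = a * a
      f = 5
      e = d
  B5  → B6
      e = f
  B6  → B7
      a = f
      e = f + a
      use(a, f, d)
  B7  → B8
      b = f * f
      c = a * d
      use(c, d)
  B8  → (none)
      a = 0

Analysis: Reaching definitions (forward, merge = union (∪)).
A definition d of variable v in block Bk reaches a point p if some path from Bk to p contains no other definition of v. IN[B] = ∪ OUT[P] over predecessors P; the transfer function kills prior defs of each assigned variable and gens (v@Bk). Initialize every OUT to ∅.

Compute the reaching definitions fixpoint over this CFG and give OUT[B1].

Answer: {a@B3, d@B0, f@B1}

Derivation:
Fixpoint table:
  B0:  IN={a@B3, d@B0, d@B2, f@B1}  OUT={a@B3, d@B0, f@B1}
  B1:  IN={a@B3, d@B0, f@B1}  OUT={a@B3, d@B0, f@B1}
  B2:  IN={a@B3, d@B0, f@B1}  OUT={a@B3, d@B2, f@B1}
  B3:  IN={a@B3, d@B2, f@B1}  OUT={a@B3, d@B2, f@B1}
  B4:  IN={a@B3, d@B2, f@B1}  OUT={a@B3, d@B4, e@B4, f@B4}
  B5:  IN={a@B3, d@B4, e@B4, f@B4}  OUT={a@B3, d@B4, e@B5, f@B4}
  B6:  IN={a@B3, d@B2, d@B4, e@B5, f@B1, f@B4}  OUT={a@B6, d@B2, d@B4, e@B6, f@B1, f@B4}
  B7:  IN={a@B6, d@B2, d@B4, e@B6, f@B1, f@B4}  OUT={a@B6, b@B7, c@B7, d@B2, d@B4, e@B6, f@B1, f@B4}
  B8:  IN={a@B6, b@B7, c@B7, d@B2, d@B4, e@B6, f@B1, f@B4}  OUT={a@B8, b@B7, c@B7, d@B2, d@B4, e@B6, f@B1, f@B4}

Merge at B1: IN[B1] = OUT[B0] = {a@B3, d@B0, f@B1}
Applying B1's transfer function to that IN value gives OUT[B1] (row B1 above).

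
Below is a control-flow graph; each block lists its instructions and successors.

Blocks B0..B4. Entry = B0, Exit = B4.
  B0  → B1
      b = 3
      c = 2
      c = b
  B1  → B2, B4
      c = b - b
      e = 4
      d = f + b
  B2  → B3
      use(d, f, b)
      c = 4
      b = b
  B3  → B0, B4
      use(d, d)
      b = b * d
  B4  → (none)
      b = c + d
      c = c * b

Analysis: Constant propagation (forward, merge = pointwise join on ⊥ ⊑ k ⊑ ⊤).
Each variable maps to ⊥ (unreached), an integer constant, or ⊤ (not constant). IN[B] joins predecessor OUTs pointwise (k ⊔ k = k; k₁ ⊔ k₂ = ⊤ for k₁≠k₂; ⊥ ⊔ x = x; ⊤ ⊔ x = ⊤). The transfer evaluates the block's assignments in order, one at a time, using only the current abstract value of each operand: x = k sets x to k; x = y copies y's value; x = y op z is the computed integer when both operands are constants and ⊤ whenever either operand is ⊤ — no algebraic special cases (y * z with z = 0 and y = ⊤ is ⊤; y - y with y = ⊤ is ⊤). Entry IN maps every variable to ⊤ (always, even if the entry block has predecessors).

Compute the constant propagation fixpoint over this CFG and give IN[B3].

Converged values:
  B0: | IN=(all ⊤) | OUT={b:3, c:3; rest ⊤}
  B1: | IN={b:3, c:3; rest ⊤} | OUT={b:3, c:0, e:4; rest ⊤}
  B2: | IN={b:3, c:0, e:4; rest ⊤} | OUT={b:3, c:4, e:4; rest ⊤}
  B3: | IN={b:3, c:4, e:4; rest ⊤} | OUT={c:4, e:4; rest ⊤}
  B4: | IN={e:4; rest ⊤} | OUT={e:4; rest ⊤}

Merge at B3: IN[B3] = OUT[B2] = {a: ⊤, b: 3, c: 4, d: ⊤, e: 4, f: ⊤}

Answer: {a: ⊤, b: 3, c: 4, d: ⊤, e: 4, f: ⊤}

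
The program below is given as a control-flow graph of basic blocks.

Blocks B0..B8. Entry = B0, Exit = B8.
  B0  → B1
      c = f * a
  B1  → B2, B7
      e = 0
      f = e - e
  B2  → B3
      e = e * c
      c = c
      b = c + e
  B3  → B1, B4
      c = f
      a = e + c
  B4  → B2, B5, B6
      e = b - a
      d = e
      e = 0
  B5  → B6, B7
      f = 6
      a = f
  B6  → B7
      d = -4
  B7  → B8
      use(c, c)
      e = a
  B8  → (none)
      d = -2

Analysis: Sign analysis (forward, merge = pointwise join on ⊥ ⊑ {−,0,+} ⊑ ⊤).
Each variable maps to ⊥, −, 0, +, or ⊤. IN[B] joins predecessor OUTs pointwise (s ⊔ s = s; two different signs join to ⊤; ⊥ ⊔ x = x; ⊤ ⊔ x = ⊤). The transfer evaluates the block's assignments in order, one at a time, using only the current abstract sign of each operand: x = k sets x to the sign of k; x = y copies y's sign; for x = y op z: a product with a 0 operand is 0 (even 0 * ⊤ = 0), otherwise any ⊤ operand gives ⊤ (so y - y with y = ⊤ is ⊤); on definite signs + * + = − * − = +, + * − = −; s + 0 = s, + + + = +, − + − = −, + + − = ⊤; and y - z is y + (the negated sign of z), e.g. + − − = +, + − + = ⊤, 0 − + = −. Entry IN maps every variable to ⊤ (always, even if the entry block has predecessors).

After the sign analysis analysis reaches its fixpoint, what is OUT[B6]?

Answer: {a: ⊤, b: ⊤, c: 0, d: -, e: 0, f: ⊤}

Working:
Converged values:
  B0:   IN=(all ⊤)   OUT=(all ⊤)
  B1:   IN=(all ⊤)   OUT={e:0, f:0; rest ⊤}
  B2:   IN={e:0, f:0; rest ⊤}   OUT={e:0, f:0; rest ⊤}
  B3:   IN={e:0, f:0; rest ⊤}   OUT={a:0, c:0, e:0, f:0; rest ⊤}
  B4:   IN={a:0, c:0, e:0, f:0; rest ⊤}   OUT={a:0, c:0, e:0, f:0; rest ⊤}
  B5:   IN={a:0, c:0, e:0, f:0; rest ⊤}   OUT={a:+, c:0, e:0, f:+; rest ⊤}
  B6:   IN={c:0, e:0; rest ⊤}   OUT={c:0, d:-, e:0; rest ⊤}
  B7:   IN={e:0; rest ⊤}   OUT=(all ⊤)
  B8:   IN=(all ⊤)   OUT={d:-; rest ⊤}

Merge at B6: IN[B6] = OUT[B4] ⊔ OUT[B5] = {a: ⊤, b: ⊤, c: 0, d: ⊤, e: 0, f: ⊤}
Applying B6's transfer function to that IN value gives OUT[B6] (row B6 above).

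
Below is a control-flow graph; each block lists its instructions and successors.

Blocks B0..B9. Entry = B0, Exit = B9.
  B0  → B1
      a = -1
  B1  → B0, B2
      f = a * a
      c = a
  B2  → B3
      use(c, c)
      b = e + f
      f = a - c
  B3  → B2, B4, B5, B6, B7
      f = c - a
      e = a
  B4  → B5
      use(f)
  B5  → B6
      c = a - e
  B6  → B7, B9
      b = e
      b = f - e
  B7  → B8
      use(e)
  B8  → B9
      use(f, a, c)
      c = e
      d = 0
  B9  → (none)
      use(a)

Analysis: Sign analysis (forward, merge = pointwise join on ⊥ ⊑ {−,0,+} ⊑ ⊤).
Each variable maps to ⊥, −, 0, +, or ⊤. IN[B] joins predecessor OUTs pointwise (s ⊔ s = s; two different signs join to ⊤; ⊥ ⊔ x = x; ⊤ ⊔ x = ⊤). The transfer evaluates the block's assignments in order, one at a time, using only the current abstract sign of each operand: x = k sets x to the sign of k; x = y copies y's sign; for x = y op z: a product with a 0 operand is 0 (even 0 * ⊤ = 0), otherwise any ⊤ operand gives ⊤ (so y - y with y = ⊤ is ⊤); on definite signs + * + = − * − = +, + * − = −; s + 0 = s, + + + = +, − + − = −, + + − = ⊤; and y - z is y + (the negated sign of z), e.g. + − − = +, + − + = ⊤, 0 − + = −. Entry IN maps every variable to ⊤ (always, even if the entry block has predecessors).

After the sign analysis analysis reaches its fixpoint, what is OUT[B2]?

Answer: {a: -, b: ⊤, c: -, d: ⊤, e: ⊤, f: ⊤}

Working:
Fixpoint table:
  B0:  IN=(all ⊤)  OUT={a:-; rest ⊤}
  B1:  IN={a:-; rest ⊤}  OUT={a:-, c:-, f:+; rest ⊤}
  B2:  IN={a:-, c:-; rest ⊤}  OUT={a:-, c:-; rest ⊤}
  B3:  IN={a:-, c:-; rest ⊤}  OUT={a:-, c:-, e:-; rest ⊤}
  B4:  IN={a:-, c:-, e:-; rest ⊤}  OUT={a:-, c:-, e:-; rest ⊤}
  B5:  IN={a:-, c:-, e:-; rest ⊤}  OUT={a:-, e:-; rest ⊤}
  B6:  IN={a:-, e:-; rest ⊤}  OUT={a:-, e:-; rest ⊤}
  B7:  IN={a:-, e:-; rest ⊤}  OUT={a:-, e:-; rest ⊤}
  B8:  IN={a:-, e:-; rest ⊤}  OUT={a:-, c:-, d:0, e:-; rest ⊤}
  B9:  IN={a:-, e:-; rest ⊤}  OUT={a:-, e:-; rest ⊤}

Merge at B2: IN[B2] = OUT[B1] ⊔ OUT[B3] = {a: -, b: ⊤, c: -, d: ⊤, e: ⊤, f: ⊤}
Applying B2's transfer function to that IN value gives OUT[B2] (row B2 above).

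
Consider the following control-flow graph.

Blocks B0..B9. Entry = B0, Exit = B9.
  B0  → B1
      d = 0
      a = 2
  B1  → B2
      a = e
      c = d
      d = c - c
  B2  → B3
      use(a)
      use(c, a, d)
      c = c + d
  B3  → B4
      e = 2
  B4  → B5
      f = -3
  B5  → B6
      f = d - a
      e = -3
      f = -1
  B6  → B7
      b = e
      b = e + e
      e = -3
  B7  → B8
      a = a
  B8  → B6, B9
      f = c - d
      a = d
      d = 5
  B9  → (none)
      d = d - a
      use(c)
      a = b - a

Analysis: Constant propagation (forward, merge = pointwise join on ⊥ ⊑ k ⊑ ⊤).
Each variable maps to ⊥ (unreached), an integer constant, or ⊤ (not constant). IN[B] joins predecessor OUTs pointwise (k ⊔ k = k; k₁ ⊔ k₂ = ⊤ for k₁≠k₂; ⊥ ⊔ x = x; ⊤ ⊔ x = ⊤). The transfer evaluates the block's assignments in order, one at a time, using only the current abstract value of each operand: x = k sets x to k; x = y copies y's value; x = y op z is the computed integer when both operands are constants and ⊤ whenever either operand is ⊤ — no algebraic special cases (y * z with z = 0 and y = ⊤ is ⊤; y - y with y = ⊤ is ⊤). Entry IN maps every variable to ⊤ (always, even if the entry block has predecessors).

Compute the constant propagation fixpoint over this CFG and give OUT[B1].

Answer: {a: ⊤, b: ⊤, c: 0, d: 0, e: ⊤, f: ⊤}

Derivation:
Per-block solution:
  B0:  IN=(all ⊤)  OUT={a:2, d:0; rest ⊤}
  B1:  IN={a:2, d:0; rest ⊤}  OUT={c:0, d:0; rest ⊤}
  B2:  IN={c:0, d:0; rest ⊤}  OUT={c:0, d:0; rest ⊤}
  B3:  IN={c:0, d:0; rest ⊤}  OUT={c:0, d:0, e:2; rest ⊤}
  B4:  IN={c:0, d:0, e:2; rest ⊤}  OUT={c:0, d:0, e:2, f:-3; rest ⊤}
  B5:  IN={c:0, d:0, e:2, f:-3; rest ⊤}  OUT={c:0, d:0, e:-3, f:-1; rest ⊤}
  B6:  IN={c:0, e:-3; rest ⊤}  OUT={b:-6, c:0, e:-3; rest ⊤}
  B7:  IN={b:-6, c:0, e:-3; rest ⊤}  OUT={b:-6, c:0, e:-3; rest ⊤}
  B8:  IN={b:-6, c:0, e:-3; rest ⊤}  OUT={b:-6, c:0, d:5, e:-3; rest ⊤}
  B9:  IN={b:-6, c:0, d:5, e:-3; rest ⊤}  OUT={b:-6, c:0, e:-3; rest ⊤}

Merge at B1: IN[B1] = OUT[B0] = {a: 2, b: ⊤, c: ⊤, d: 0, e: ⊤, f: ⊤}
Applying B1's transfer function to that IN value gives OUT[B1] (row B1 above).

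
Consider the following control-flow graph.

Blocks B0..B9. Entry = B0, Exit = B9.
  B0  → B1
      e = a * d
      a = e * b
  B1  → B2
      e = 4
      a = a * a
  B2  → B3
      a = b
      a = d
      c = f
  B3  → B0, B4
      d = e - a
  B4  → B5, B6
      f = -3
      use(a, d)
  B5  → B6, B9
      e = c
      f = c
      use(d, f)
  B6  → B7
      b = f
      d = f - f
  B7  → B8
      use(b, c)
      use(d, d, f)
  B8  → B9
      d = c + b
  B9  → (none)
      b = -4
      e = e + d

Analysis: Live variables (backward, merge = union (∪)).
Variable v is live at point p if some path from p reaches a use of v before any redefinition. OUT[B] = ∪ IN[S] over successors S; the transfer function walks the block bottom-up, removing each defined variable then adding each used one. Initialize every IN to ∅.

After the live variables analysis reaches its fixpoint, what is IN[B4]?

Answer: {a, c, d, e}

Derivation:
Per-block solution:
  B0: | IN={a, b, d, f} | OUT={a, b, d, f}
  B1: | IN={a, b, d, f} | OUT={b, d, e, f}
  B2: | IN={b, d, e, f} | OUT={a, b, c, e, f}
  B3: | IN={a, b, c, e, f} | OUT={a, b, c, d, e, f}
  B4: | IN={a, c, d, e} | OUT={c, d, e, f}
  B5: | IN={c, d} | OUT={c, d, e, f}
  B6: | IN={c, e, f} | OUT={b, c, d, e, f}
  B7: | IN={b, c, d, e, f} | OUT={b, c, e}
  B8: | IN={b, c, e} | OUT={d, e}
  B9: | IN={d, e} | OUT={}

Merge at B4: OUT[B4] = IN[B5] ⊔ IN[B6] = {c, d, e, f}
Applying B4's transfer function to that OUT value gives IN[B4] (row B4 above).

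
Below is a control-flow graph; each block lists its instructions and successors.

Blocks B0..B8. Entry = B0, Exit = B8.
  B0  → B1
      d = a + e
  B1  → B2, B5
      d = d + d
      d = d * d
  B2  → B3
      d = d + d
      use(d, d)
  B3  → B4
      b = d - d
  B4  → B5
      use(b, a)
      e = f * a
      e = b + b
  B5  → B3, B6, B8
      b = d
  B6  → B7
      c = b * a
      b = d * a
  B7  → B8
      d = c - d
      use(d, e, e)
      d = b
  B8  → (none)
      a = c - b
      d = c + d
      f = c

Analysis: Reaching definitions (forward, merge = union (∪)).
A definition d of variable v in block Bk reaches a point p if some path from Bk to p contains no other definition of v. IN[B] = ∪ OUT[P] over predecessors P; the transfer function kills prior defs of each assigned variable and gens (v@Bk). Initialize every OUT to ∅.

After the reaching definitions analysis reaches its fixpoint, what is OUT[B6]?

Per-block solution:
  B0: | IN={} | OUT={d@B0}
  B1: | IN={d@B0} | OUT={d@B1}
  B2: | IN={d@B1} | OUT={d@B2}
  B3: | IN={b@B5, d@B1, d@B2, e@B4} | OUT={b@B3, d@B1, d@B2, e@B4}
  B4: | IN={b@B3, d@B1, d@B2, e@B4} | OUT={b@B3, d@B1, d@B2, e@B4}
  B5: | IN={b@B3, d@B1, d@B2, e@B4} | OUT={b@B5, d@B1, d@B2, e@B4}
  B6: | IN={b@B5, d@B1, d@B2, e@B4} | OUT={b@B6, c@B6, d@B1, d@B2, e@B4}
  B7: | IN={b@B6, c@B6, d@B1, d@B2, e@B4} | OUT={b@B6, c@B6, d@B7, e@B4}
  B8: | IN={b@B5, b@B6, c@B6, d@B1, d@B2, d@B7, e@B4} | OUT={a@B8, b@B5, b@B6, c@B6, d@B8, e@B4, f@B8}

Merge at B6: IN[B6] = OUT[B5] = {b@B5, d@B1, d@B2, e@B4}
Applying B6's transfer function to that IN value gives OUT[B6] (row B6 above).

Answer: {b@B6, c@B6, d@B1, d@B2, e@B4}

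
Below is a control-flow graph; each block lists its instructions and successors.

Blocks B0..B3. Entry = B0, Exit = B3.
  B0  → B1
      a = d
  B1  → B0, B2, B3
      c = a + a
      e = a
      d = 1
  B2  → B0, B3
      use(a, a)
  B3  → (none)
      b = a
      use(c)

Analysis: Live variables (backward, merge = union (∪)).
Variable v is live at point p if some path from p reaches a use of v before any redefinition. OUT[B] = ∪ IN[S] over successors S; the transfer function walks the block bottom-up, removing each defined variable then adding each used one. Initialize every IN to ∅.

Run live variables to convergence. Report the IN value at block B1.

Converged values:
  B0:   IN={d}   OUT={a}
  B1:   IN={a}   OUT={a, c, d}
  B2:   IN={a, c, d}   OUT={a, c, d}
  B3:   IN={a, c}   OUT={}

Merge at B1: OUT[B1] = IN[B0] ⊔ IN[B2] ⊔ IN[B3] = {a, c, d}
Applying B1's transfer function to that OUT value gives IN[B1] (row B1 above).

Answer: {a}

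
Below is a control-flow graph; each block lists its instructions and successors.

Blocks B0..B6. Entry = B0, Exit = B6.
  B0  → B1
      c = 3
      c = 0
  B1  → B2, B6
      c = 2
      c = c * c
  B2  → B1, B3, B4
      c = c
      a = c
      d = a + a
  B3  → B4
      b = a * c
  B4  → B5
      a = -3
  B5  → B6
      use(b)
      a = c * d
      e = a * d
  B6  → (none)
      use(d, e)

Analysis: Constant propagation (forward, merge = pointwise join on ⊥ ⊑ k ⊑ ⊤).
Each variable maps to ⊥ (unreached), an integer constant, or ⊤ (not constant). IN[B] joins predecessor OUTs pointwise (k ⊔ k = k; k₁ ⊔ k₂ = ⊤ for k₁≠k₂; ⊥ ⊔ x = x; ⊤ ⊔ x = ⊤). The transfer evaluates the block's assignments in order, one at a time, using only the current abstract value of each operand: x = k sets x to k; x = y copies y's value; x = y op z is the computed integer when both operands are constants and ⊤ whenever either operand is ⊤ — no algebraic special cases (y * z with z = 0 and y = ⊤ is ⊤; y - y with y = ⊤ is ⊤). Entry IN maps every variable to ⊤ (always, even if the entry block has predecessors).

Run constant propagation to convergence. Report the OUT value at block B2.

Fixpoint table:
  B0:  IN=(all ⊤)  OUT={c:0; rest ⊤}
  B1:  IN=(all ⊤)  OUT={c:4; rest ⊤}
  B2:  IN={c:4; rest ⊤}  OUT={a:4, c:4, d:8; rest ⊤}
  B3:  IN={a:4, c:4, d:8; rest ⊤}  OUT={a:4, b:16, c:4, d:8; rest ⊤}
  B4:  IN={a:4, c:4, d:8; rest ⊤}  OUT={a:-3, c:4, d:8; rest ⊤}
  B5:  IN={a:-3, c:4, d:8; rest ⊤}  OUT={a:32, c:4, d:8, e:256; rest ⊤}
  B6:  IN={c:4; rest ⊤}  OUT={c:4; rest ⊤}

Merge at B2: IN[B2] = OUT[B1] = {a: ⊤, b: ⊤, c: 4, d: ⊤, e: ⊤, f: ⊤}
Applying B2's transfer function to that IN value gives OUT[B2] (row B2 above).

Answer: {a: 4, b: ⊤, c: 4, d: 8, e: ⊤, f: ⊤}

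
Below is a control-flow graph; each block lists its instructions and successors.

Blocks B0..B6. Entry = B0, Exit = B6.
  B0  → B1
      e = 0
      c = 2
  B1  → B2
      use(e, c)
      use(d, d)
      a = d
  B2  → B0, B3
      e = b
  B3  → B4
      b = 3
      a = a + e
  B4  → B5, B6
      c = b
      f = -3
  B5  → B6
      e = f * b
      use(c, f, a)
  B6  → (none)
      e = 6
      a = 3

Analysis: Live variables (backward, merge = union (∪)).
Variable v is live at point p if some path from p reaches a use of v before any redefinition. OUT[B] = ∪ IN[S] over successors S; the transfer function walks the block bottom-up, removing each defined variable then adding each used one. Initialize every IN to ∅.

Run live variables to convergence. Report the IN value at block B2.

Converged values:
  B0:  IN={b, d}  OUT={b, c, d, e}
  B1:  IN={b, c, d, e}  OUT={a, b, d}
  B2:  IN={a, b, d}  OUT={a, b, d, e}
  B3:  IN={a, e}  OUT={a, b}
  B4:  IN={a, b}  OUT={a, b, c, f}
  B5:  IN={a, b, c, f}  OUT={}
  B6:  IN={}  OUT={}

Merge at B2: OUT[B2] = IN[B0] ⊔ IN[B3] = {a, b, d, e}
Applying B2's transfer function to that OUT value gives IN[B2] (row B2 above).

Answer: {a, b, d}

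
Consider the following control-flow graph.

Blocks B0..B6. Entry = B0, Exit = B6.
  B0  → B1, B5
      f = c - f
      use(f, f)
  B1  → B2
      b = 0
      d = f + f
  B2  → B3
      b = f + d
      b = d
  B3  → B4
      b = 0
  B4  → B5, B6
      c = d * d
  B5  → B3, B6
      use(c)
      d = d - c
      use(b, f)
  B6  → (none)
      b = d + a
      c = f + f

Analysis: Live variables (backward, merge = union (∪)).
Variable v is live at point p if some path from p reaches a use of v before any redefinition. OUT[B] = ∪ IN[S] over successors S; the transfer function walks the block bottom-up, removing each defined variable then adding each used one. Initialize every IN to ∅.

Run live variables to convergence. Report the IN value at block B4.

Converged values:
  B0:  IN={a, b, c, d, f}  OUT={a, b, c, d, f}
  B1:  IN={a, f}  OUT={a, d, f}
  B2:  IN={a, d, f}  OUT={a, d, f}
  B3:  IN={a, d, f}  OUT={a, b, d, f}
  B4:  IN={a, b, d, f}  OUT={a, b, c, d, f}
  B5:  IN={a, b, c, d, f}  OUT={a, d, f}
  B6:  IN={a, d, f}  OUT={}

Merge at B4: OUT[B4] = IN[B5] ⊔ IN[B6] = {a, b, c, d, f}
Applying B4's transfer function to that OUT value gives IN[B4] (row B4 above).

Answer: {a, b, d, f}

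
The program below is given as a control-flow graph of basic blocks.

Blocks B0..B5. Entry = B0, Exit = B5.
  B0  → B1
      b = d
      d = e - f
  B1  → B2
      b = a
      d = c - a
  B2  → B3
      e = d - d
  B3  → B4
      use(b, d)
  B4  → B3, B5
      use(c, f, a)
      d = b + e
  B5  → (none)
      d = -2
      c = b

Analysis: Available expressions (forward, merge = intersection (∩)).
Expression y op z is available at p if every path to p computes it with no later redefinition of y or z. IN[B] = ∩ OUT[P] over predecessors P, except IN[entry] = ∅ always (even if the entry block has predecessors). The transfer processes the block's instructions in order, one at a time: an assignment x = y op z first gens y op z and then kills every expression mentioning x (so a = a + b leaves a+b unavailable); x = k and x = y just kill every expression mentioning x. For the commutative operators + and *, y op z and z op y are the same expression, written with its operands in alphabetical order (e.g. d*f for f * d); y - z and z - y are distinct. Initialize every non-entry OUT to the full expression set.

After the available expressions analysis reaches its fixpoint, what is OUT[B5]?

Fixpoint table:
  B0:   IN={}   OUT={e-f}
  B1:   IN={e-f}   OUT={c-a, e-f}
  B2:   IN={c-a, e-f}   OUT={c-a, d-d}
  B3:   IN={c-a}   OUT={c-a}
  B4:   IN={c-a}   OUT={b+e, c-a}
  B5:   IN={b+e, c-a}   OUT={b+e}

Merge at B5: IN[B5] = OUT[B4] = {b+e, c-a}
Applying B5's transfer function to that IN value gives OUT[B5] (row B5 above).

Answer: {b+e}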